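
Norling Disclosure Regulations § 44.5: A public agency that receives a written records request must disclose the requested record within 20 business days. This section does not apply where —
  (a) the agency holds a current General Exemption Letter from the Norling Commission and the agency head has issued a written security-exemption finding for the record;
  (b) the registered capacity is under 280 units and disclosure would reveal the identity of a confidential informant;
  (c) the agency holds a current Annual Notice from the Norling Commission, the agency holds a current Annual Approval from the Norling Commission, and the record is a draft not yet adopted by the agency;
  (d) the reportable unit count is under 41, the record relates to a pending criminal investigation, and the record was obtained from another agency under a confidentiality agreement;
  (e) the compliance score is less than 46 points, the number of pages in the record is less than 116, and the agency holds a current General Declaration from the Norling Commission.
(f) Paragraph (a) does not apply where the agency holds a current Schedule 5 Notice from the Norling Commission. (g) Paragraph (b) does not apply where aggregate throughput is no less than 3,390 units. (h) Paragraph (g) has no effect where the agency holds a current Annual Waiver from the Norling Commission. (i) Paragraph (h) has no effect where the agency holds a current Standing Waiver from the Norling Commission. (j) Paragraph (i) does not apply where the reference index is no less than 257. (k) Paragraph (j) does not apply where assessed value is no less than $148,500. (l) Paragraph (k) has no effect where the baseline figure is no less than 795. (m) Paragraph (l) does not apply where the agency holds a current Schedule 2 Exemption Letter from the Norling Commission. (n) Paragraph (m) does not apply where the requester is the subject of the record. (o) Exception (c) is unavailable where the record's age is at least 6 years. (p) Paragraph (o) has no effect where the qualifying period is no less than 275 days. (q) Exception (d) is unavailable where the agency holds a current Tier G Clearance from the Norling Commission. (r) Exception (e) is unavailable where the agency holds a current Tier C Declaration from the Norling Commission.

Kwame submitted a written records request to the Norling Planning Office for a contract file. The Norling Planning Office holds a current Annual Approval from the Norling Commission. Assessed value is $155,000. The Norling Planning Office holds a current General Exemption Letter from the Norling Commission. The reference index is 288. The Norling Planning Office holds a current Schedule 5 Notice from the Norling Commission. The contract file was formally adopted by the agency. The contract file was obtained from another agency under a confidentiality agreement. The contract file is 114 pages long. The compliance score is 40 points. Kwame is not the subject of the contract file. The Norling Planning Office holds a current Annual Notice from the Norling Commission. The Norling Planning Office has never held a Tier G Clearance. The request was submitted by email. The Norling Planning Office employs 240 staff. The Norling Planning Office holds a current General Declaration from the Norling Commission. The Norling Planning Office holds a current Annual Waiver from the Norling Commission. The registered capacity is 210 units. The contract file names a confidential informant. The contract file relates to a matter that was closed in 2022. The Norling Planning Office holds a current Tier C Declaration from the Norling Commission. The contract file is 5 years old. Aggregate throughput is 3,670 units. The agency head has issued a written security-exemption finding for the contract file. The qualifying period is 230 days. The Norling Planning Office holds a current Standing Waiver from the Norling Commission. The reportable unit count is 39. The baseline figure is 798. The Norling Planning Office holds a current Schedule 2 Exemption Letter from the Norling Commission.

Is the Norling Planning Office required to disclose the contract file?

Yes — the Norling Planning Office must disclose the contract file.

Exception (a)'s conditions are all satisfied: a current General Exemption Letter is held; a written security-exemption finding has been issued. But applying paragraph (f): (f) operates against (a): a current Schedule 5 Notice is held. (a) is therefore removed.
Exception (b): the registered capacity is 210 units, under the 280 units limit; the contract file names a confidential informant — every condition holds. But applying paragraphs (g)–(n): (g) applies — aggregate throughput is 3,670 units, meeting the 3,390 units threshold. (h) applies (a current Annual Waiver is held), but is set aside by (i): (i) operates against (h): a current Standing Waiver is held. (j) would limit (i) — the reference index is 288, meeting the 257 threshold — but (k) sets (j) aside: (k) operates against (j): assessed value is $155,000, meeting the $148,500 threshold. (l) is engaged (the baseline figure is 798, meeting the 795 threshold), but is set aside by (m): (m) is engaged — a current Schedule 2 Exemption Letter is held. (n) is not triggered (Kwame is not the subject of the contract file), so (m) stands. (b) is therefore removed.
Exception (c) requires that the record is a draft not yet adopted by the agency; but the contract file has been formally adopted, so (c) is unavailable.
Exception (d) requires that the record relates to a pending criminal investigation; but the contract file relates to a closed matter, so (d) is unavailable.
Exception (e): the compliance score is 40 points, less than the 46 points limit; the number of pages in the record is 114, less than the 116 limit; a current General Declaration is held — every condition holds. However, paragraph (r) must be considered: (r) applies — a current Tier C Declaration is held. (e) is therefore removed.
None of the exceptions is available; § 44.5 applies in full.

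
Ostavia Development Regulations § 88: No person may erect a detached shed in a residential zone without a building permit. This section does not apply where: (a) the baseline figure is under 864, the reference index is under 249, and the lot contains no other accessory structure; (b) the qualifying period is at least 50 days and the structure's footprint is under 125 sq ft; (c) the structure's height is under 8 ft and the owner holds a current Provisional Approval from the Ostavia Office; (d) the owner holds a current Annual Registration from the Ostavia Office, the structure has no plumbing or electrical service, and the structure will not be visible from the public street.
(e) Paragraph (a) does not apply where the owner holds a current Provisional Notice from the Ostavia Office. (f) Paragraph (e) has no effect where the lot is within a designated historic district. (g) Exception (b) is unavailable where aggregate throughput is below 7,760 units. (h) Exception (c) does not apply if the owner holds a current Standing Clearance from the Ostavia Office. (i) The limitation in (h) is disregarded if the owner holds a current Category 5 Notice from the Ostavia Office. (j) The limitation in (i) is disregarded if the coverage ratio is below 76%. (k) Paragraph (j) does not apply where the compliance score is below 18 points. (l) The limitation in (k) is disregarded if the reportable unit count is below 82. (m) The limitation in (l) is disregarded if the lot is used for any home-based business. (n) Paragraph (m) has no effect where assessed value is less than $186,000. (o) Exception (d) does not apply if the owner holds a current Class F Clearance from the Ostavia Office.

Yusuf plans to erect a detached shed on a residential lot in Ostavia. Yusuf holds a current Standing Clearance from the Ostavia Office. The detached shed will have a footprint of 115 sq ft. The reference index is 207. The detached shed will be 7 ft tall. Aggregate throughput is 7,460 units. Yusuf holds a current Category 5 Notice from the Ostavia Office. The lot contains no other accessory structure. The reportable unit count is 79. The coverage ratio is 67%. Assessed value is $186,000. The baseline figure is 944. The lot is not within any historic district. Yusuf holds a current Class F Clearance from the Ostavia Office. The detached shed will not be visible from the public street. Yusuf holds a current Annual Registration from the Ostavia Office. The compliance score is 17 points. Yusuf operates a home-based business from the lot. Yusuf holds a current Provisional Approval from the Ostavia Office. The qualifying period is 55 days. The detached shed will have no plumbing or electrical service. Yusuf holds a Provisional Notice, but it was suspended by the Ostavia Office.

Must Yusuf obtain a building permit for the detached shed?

No — exception (c) applies; Yusuf does not need a building permit.

Exception (a) requires that the baseline figure is under 864; but the baseline figure is 944, not under 864, so (a) is unavailable.
All of (b)'s requirements are met (the qualifying period is 55 days, meeting the 50 days threshold; the structure's footprint is 115 sq ft, under the 125 sq ft limit). But applying paragraph (g): (g) operates against (b): aggregate throughput is 7,460 units, below the 7,760 units limit. Exception (b) does not apply.
Exception (c) is satisfied on its face — the structure's height is 7 ft, under the 8 ft limit; a current Provisional Approval is held. As to paragraphs (h)–(n): (h) would limit (c) — a current Standing Clearance is held — but (i) sets (h) aside: (i) is triggered — a current Category 5 Notice is held. (j) operates (the coverage ratio is 67%, below the 76% limit), but is set aside by (k): (k) operates — the compliance score is 17 points, below the 18 points limit. (l) would limit (k) — the reportable unit count is 79, below the 82 limit — but (m) sets (l) aside: (m) is engaged — a home-based business operates on the lot. (n), which would lift (m), is not triggered — assessed value is $186,000, not less than $186,000. So (c) applies.
All of (d)'s requirements are met (a current Annual Registration is held; there is no plumbing or electrical service; the structure will not be visible from the street). But: (o) applies — a current Class F Clearance is held. Exception (d) does not apply.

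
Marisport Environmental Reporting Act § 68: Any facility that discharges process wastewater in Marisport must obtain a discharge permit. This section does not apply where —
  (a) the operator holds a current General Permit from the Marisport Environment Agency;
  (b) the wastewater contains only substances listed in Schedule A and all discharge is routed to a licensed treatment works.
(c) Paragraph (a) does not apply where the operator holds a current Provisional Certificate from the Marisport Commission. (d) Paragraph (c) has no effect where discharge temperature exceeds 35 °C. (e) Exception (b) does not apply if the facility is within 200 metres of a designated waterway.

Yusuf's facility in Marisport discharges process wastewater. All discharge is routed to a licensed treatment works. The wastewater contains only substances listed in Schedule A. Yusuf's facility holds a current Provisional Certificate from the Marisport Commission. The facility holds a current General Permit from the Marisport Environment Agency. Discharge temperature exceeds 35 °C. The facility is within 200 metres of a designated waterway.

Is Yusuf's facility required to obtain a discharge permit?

Exception (a)'s conditions are all satisfied: a current General Permit is held. Applying paragraphs (c)–(d): (c) would limit (a) — a current Provisional Certificate is held — but (d) sets (c) aside: (d) operates against (c): discharge temperature exceeds 35 °C. So (a) applies.
Exception (b): the wastewater is Schedule-A-only; discharge is routed to a licensed treatment works — every condition holds. Turning to paragraph (e): (e) operates against (b): the facility is within 200 m of a designated waterway. (b) is therefore removed.

No — exception (a) applies; Yusuf's facility is not required to obtain a discharge permit.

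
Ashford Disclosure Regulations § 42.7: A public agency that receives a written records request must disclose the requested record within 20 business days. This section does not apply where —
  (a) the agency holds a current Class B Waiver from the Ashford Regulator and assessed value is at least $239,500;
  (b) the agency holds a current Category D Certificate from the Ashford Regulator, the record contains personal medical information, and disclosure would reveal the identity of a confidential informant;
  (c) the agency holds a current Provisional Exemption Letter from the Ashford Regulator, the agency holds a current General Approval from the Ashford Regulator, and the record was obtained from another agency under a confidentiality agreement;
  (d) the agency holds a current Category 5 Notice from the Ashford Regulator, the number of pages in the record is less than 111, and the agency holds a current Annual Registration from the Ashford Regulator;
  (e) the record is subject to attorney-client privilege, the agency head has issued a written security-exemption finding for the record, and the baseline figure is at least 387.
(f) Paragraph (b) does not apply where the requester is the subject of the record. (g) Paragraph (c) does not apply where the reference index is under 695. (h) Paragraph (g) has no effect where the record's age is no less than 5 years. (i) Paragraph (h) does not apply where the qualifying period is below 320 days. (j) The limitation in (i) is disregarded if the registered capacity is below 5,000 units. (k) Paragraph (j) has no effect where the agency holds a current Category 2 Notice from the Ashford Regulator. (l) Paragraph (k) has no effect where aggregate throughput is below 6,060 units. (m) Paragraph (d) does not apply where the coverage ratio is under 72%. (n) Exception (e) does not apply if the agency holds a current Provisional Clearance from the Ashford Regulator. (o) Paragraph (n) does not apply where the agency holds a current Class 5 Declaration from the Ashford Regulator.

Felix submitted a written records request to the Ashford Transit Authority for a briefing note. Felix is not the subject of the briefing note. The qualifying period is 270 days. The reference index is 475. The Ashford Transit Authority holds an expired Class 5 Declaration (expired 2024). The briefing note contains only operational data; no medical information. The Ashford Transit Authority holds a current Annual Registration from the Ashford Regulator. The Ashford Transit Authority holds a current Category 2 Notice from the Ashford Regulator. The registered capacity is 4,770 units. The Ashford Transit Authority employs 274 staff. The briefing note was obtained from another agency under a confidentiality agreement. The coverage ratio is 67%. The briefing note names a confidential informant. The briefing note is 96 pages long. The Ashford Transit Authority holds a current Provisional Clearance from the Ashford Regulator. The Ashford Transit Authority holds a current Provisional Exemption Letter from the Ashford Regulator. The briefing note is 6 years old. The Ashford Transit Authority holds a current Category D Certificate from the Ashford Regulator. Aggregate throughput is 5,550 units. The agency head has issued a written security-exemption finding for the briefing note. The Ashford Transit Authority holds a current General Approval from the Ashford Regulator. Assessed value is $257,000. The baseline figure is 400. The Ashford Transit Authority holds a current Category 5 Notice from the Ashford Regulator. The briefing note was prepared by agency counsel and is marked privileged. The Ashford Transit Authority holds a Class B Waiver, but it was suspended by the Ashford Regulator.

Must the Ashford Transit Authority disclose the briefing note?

No — exception (c) applies; the Ashford Transit Authority is not required to disclose the briefing note.

Exception (a) requires that the agency holds a current Class B Waiver from the Ashford Regulator; but the Class B Waiver is not current, so (a) is unavailable.
Exception (b) requires that the record contains personal medical information; but the briefing note contains only operational data, so (b) is unavailable.
Exception (c)'s conditions are all satisfied: a current Provisional Exemption Letter is held; a current General Approval is held; the briefing note was obtained under a confidentiality agreement. As to paragraphs (g)–(l): (g) would limit (c) — the reference index is 475, under the 695 limit — but (h) sets (g) aside: (h) is triggered — the record's age is 6 years, meeting the 5 years threshold. (i) would limit (h) — the qualifying period is 270 days, below the 320 days limit — but (j) sets (i) aside: (j) operates against (i): the registered capacity is 4,770 units, below the 5,000 units limit. (k) is triggered (a current Category 2 Notice is held), but is itself disapplied by (l): (l) operates against (k): aggregate throughput is 5,550 units, below the 6,060 units limit. Exception (c) stands.
All of (d)'s requirements are met (a current Category 5 Notice is held; the number of pages in the record is 96, less than the 111 limit; a current Annual Registration is held). But applying paragraph (m): (m) operates against (d): the coverage ratio is 67%, under the 72% limit. So (d) is unavailable.
Exception (e): the briefing note is privileged; a written security-exemption finding has been issued; the baseline figure is 400, meeting the 387 threshold — every condition holds. Turning to paragraphs (n)–(o): (n) operates against (e): a current Provisional Clearance is held. (o), which would lift (n), is not engaged — no current Class 5 Declaration is held. Exception (e) does not apply.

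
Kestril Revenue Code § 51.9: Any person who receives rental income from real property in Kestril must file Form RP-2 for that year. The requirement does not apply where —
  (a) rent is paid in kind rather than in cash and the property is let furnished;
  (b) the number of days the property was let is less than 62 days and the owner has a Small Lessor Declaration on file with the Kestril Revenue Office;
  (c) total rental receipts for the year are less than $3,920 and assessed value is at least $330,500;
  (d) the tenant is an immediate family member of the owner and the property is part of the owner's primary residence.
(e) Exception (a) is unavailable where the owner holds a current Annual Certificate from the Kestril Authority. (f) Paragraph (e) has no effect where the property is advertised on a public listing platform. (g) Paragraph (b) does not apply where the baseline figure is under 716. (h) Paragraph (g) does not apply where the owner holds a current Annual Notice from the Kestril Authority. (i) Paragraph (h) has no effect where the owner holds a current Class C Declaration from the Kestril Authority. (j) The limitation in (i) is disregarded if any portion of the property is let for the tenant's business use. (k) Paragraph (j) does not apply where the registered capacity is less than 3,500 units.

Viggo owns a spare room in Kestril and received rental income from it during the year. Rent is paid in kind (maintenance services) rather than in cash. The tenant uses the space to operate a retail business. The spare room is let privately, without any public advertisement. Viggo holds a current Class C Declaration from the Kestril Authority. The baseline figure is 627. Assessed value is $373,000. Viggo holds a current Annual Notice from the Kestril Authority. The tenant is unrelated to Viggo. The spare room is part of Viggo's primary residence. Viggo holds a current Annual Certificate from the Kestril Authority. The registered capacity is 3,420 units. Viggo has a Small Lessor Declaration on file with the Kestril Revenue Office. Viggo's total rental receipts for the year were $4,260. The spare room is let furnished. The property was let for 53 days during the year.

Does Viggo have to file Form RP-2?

Exception (a): rent is paid in kind; the property is let furnished — every condition holds. Turning to paragraphs (e)–(f): (e) is engaged — a current Annual Certificate is held. (f) is inapplicable (the property is let privately without advertisement), so (e) stands. Exception (a) does not apply.
Exception (b)'s conditions are all satisfied: the number of days the property was let is 53 days, less than the 62 days limit; a Small Lessor Declaration is on file. Turning to paragraphs (g)–(k): (g) operates against (b): the baseline figure is 627, under the 716 limit. (h) applies (a current Annual Notice is held), but is itself disapplied by (i): (i) operates against (h): a current Class C Declaration is held. (j) would limit (i) — the space is let for business use — but (k) sets (j) aside: (k) operates against (j): the registered capacity is 3,420 units, less than the 3,500 units limit. So (b) is unavailable.
Exception (c) fails — total rental receipts for the year are $4,260, not less than $3,920.
Exception (d) fails — the tenant is unrelated to the owner.
No exception displaces § 51.9.

Yes — Viggo must file Form RP-2.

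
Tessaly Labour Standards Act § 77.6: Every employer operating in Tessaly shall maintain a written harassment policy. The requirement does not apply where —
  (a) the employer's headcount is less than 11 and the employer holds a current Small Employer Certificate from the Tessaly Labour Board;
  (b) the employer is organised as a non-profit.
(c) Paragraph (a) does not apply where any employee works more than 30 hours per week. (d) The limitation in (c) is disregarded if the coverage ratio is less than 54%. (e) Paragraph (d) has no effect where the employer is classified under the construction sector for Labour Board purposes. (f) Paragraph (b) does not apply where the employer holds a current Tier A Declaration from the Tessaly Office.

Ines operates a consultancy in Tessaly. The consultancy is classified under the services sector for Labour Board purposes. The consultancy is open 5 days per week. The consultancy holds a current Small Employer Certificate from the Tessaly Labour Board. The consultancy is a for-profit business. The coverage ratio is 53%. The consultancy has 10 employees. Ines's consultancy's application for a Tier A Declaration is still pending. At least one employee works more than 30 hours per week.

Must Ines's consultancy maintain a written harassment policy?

No — exception (a) applies; Ines's consultancy is not required to maintain a written harassment policy.

Exception (a): the employer's headcount is 10, less than the 11 limit; a current Small Employer Certificate is held — every condition holds. Considering the limiting provisions: (c) is triggered (at least one employee exceeds 30 hours/week), but is itself disapplied by (d): (d) is engaged — the coverage ratio is 53%, less than the 54% limit. (e), which would lift (d), is not triggered — the consultancy is classified under the services sector. (a) remains available.
Exception (b) requires that the employer is organised as a non-profit; but the employer is for-profit, so (b) is unavailable.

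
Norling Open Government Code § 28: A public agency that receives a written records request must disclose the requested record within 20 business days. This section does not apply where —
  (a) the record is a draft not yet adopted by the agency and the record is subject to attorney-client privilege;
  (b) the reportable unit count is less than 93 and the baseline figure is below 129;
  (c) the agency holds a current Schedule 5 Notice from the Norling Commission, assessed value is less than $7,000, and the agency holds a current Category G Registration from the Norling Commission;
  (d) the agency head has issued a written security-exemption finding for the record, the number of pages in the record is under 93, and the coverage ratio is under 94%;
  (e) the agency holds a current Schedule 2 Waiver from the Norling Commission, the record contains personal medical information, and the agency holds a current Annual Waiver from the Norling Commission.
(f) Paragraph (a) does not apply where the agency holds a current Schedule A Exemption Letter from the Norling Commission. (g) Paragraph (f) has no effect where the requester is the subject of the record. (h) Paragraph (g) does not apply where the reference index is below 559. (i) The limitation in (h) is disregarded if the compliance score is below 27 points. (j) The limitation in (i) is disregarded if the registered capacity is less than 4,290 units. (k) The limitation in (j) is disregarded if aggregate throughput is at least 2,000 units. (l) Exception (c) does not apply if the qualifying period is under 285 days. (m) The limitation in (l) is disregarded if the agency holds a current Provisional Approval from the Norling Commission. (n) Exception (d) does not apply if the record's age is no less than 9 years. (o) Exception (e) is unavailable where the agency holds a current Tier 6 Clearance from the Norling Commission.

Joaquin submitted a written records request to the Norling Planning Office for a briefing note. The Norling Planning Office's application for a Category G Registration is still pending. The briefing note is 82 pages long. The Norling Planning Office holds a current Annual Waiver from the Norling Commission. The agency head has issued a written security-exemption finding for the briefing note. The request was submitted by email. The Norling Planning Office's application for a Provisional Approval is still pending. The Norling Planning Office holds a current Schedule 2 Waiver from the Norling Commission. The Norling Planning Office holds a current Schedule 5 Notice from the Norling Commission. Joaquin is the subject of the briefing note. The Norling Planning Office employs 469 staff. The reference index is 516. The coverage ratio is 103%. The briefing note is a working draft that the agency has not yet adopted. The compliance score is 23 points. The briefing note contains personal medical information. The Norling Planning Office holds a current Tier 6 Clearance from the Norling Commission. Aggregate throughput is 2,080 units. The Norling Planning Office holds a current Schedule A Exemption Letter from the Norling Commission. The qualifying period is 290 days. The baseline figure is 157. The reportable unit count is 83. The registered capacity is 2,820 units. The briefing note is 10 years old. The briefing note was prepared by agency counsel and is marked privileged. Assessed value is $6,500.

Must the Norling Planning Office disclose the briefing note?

No — exception (a) applies; the Norling Planning Office is not required to disclose the briefing note.

Exception (a): the briefing note is an unadopted draft; the briefing note is privileged — every condition holds. As to paragraphs (f)–(k): (f) would limit (a) — a current Schedule A Exemption Letter is held — but (g) sets (f) aside: (g) operates against (f): Joaquin is the subject of the briefing note. (h) would limit (g) — the reference index is 516, below the 559 limit — but (i) sets (h) aside: (i) operates against (h): the compliance score is 23 points, below the 27 points limit. (j) would limit (i) — the registered capacity is 2,820 units, less than the 4,290 units limit — but (k) sets (j) aside: (k) operates against (j): aggregate throughput is 2,080 units, meeting the 2,000 units threshold. (a) remains available.
Exception (b) requires that the baseline figure is below 129; but the baseline figure is 157, not below 129, so (b) is unavailable.
Exception (c) requires that the agency holds a current Category G Registration from the Norling Commission; but there is no Category G Registration in force, so (c) is unavailable.
Exception (d) requires that the coverage ratio is under 94%; but the coverage ratio is 103%, not under 94%, so (d) is unavailable.
Exception (e) is satisfied on its face — a current Schedule 2 Waiver is held; the briefing note contains personal medical information; a current Annual Waiver is held. However, paragraph (o) must be considered: (o) operates against (e): a current Tier 6 Clearance is held. So (e) is unavailable.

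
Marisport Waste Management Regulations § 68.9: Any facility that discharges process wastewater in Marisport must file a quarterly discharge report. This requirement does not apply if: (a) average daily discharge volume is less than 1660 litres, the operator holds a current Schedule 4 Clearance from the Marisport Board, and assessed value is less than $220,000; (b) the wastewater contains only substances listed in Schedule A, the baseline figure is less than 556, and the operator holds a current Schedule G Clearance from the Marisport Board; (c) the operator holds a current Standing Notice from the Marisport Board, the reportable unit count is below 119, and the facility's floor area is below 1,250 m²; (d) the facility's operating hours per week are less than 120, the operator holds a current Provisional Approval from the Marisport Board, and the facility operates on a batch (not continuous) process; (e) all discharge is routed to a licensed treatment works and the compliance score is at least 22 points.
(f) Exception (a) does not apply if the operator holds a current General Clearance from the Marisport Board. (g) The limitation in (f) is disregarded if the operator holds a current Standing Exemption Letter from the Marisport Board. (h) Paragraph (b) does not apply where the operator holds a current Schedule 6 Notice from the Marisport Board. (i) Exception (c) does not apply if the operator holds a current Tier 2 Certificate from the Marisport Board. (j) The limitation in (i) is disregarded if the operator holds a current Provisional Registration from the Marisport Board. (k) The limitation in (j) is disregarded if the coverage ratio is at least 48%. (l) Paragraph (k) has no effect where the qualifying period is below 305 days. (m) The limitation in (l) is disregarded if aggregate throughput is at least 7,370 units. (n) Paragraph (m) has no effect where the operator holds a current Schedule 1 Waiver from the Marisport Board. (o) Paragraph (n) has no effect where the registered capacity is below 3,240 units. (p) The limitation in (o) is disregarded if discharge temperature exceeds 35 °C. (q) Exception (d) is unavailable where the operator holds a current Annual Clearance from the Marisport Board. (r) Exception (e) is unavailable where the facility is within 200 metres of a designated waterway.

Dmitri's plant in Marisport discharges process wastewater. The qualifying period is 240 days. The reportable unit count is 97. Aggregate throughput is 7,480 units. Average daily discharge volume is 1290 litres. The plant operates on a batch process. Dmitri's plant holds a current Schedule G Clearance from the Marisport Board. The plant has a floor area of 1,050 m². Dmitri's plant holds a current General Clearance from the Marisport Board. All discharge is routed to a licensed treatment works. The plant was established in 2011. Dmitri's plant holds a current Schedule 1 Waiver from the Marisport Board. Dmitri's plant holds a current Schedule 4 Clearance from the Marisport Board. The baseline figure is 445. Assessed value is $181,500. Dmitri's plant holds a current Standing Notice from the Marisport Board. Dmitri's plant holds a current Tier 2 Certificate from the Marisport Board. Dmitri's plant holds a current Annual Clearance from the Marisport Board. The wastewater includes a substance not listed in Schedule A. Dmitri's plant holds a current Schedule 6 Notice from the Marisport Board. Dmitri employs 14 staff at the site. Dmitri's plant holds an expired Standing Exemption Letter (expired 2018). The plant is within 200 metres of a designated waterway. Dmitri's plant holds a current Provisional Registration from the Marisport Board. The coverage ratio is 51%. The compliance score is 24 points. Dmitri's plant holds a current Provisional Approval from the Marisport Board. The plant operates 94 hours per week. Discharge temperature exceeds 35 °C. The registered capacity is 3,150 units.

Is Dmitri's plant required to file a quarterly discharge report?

Exception (a)'s conditions are all satisfied: average daily discharge volume is 1290 litres, less than the 1660 litres limit; a current Schedule 4 Clearance is held; assessed value is $181,500, less than the $220,000 limit. But: (f) is engaged — a current General Clearance is held. (g), which would lift (f), is inapplicable — the Standing Exemption Letter is not current. (a) is therefore removed.
Exception (b) requires that the wastewater contains only substances listed in Schedule A; but the wastewater includes a non-Schedule-A substance, so (b) is unavailable.
All of (c)'s requirements are met (a current Standing Notice is held; the reportable unit count is 97, below the 119 limit; the facility's floor area is 1,050 m², below the 1,250 m² limit). As to paragraphs (i)–(p): (i) would limit (c) — a current Tier 2 Certificate is held — but (j) sets (i) aside: (j) applies — a current Provisional Registration is held. (k) applies (the coverage ratio is 51%, meeting the 48% threshold), but is overridden by (l): (l) is triggered — the qualifying period is 240 days, below the 305 days limit. (m) applies (aggregate throughput is 7,480 units, meeting the 7,370 units threshold), but is itself disapplied by (n): (n) is triggered — a current Schedule 1 Waiver is held. (o) is engaged (the registered capacity is 3,150 units, below the 3,240 units limit), but is set aside by (p): (p) operates against (o): discharge temperature exceeds 35 °C. Exception (c) stands.
Exception (d) is satisfied on its face — the facility's operating hours per week are 94, less than the 120 limit; a current Provisional Approval is held; the facility operates on a batch process. But: (q) operates against (d): a current Annual Clearance is held. (d) is therefore removed.
Exception (e) is satisfied on its face — discharge is routed to a licensed treatment works; the compliance score is 24 points, meeting the 22 points threshold. But: (r) operates against (e): the plant is within 200 m of a designated waterway. So (e) is unavailable.

No — exception (c) applies; Dmitri's plant is not required to file a quarterly discharge report.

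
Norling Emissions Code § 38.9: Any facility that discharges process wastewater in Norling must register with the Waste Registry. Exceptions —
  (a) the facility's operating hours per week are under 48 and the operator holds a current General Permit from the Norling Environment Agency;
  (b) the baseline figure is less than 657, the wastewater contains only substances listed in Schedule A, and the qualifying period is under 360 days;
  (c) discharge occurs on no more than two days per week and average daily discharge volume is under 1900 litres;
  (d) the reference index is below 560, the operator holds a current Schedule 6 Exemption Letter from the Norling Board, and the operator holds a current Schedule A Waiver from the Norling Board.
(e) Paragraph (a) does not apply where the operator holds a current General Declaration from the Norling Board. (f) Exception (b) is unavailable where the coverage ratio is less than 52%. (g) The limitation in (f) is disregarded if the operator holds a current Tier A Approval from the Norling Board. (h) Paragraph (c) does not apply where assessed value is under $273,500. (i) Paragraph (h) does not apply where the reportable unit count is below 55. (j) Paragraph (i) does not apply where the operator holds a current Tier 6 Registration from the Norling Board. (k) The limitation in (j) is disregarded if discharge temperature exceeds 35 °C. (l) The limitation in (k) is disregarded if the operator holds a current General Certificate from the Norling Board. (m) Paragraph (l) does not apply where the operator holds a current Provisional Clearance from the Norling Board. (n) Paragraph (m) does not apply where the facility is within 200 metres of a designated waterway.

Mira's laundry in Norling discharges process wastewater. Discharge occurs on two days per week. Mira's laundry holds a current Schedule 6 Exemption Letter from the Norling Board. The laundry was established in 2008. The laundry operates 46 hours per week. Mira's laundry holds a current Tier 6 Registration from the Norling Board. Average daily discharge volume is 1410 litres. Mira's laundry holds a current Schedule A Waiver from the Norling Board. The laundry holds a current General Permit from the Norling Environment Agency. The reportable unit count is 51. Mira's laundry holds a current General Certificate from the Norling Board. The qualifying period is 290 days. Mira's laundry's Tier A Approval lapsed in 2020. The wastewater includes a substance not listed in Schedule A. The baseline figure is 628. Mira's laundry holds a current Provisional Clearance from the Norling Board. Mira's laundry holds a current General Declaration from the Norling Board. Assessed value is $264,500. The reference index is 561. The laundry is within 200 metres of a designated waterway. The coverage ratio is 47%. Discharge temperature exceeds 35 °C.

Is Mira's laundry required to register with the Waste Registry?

Exception (a)'s conditions are all satisfied: the facility's operating hours per week are 46, under the 48 limit; a current General Permit is held. But applying paragraph (e): (e) operates against (a): a current General Declaration is held. (a) is therefore removed.
Exception (b) requires that the wastewater contains only substances listed in Schedule A; but the wastewater includes a non-Schedule-A substance, so (b) is unavailable.
Exception (c)'s conditions are all satisfied: discharge occurs on no more than two days per week; average daily discharge volume is 1410 litres, under the 1900 litres limit. But applying paragraphs (h)–(n): (h) is engaged — assessed value is $264,500, under the $273,500 limit. (i) would limit (h) — the reportable unit count is 51, below the 55 limit — but (j) sets (i) aside: (j) operates against (i): a current Tier 6 Registration is held. (k) is engaged (discharge temperature exceeds 35 °C), but is set aside by (l): (l) operates — a current General Certificate is held. (m) is triggered (a current Provisional Clearance is held), but is itself disapplied by (n): (n) operates against (m): the laundry is within 200 m of a designated waterway. So (c) is unavailable.
Exception (d) does not apply: the reference index is 561, not below 560.
No exception displaces § 38.9.

Yes — Mira's laundry must register with the Waste Registry.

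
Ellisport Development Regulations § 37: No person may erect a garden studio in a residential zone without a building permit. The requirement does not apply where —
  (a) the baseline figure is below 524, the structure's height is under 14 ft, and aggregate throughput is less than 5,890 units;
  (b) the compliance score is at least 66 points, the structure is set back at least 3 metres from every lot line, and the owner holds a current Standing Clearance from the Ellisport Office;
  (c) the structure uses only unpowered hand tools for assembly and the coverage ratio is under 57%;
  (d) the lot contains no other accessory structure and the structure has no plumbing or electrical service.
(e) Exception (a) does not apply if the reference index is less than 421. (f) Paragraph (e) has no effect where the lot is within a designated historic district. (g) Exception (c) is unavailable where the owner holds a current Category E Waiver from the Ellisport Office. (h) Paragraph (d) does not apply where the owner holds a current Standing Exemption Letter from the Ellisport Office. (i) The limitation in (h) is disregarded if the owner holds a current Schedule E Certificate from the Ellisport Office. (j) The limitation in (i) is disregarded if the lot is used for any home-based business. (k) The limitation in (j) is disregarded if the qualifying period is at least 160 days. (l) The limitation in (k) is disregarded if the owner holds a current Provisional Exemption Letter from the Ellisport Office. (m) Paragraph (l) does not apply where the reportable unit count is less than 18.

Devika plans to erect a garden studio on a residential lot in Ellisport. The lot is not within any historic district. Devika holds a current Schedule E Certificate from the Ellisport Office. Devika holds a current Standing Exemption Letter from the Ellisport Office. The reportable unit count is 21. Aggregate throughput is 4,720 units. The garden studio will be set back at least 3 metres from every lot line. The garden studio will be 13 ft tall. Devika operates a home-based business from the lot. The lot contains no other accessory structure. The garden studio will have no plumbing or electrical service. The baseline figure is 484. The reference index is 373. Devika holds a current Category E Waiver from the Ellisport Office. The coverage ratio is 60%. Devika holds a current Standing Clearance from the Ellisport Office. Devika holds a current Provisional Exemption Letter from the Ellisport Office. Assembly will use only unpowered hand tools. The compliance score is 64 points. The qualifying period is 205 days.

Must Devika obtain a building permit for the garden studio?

Yes — Devika must obtain a building permit.

Exception (a) is satisfied on its face — the baseline figure is 484, below the 524 limit; the structure's height is 13 ft, under the 14 ft limit; aggregate throughput is 4,720 units, less than the 5,890 units limit. But applying paragraphs (e)–(f): (e) operates — the reference index is 373, less than the 421 limit. (f) is not triggered (the lot is not in a historic district), so (e) stands. Exception (a) does not apply.
Exception (b) fails — the compliance score is 64 points, short of 66 points.
Exception (c) does not apply: the coverage ratio is 60%, not under 57%.
Exception (d) is satisfied on its face — the lot has no other accessory structure; there is no plumbing or electrical service. But applying paragraphs (h)–(m): (h) applies — a current Standing Exemption Letter is held. (i) would limit (h) — a current Schedule E Certificate is held — but (j) sets (i) aside: (j) operates against (i): a home-based business operates on the lot. (k) would limit (j) — the qualifying period is 205 days, meeting the 160 days threshold — but (l) sets (k) aside: (l) is triggered — a current Provisional Exemption Letter is held. (m), which would lift (l), is not engaged — the reportable unit count is 21, not less than 18. (d) is therefore removed.
No exception is made out. Devika falls within the general rule.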